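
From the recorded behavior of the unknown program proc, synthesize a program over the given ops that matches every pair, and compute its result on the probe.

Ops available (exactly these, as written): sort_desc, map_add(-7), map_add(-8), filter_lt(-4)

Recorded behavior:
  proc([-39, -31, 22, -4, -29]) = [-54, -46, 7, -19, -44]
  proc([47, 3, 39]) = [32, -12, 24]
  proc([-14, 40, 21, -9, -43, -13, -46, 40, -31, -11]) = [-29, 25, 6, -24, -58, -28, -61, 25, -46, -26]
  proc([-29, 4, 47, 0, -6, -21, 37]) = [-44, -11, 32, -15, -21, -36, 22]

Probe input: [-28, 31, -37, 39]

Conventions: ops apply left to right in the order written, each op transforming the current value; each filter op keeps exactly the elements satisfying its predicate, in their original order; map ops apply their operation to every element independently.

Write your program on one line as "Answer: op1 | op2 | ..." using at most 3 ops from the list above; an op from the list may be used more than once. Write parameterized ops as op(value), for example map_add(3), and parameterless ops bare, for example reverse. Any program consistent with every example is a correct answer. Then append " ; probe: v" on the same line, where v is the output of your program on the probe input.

map_add(-8) | map_add(-7) ; probe: [-43, 16, -52, 24]

Check, running the answer program on each example:
  [-39, -31, 22, -4, -29] -> [-47, -39, 14, -12, -37] -> [-54, -46, 7, -19, -44]
  [47, 3, 39] -> [39, -5, 31] -> [32, -12, 24]
  [-14, 40, 21, -9, -43, -13, -46, 40, -31, -11] -> [-22, 32, 13, -17, -51, -21, -54, 32, -39, -19] -> [-29, 25, 6, -24, -58, -28, -61, 25, -46, -26]
  [-29, 4, 47, 0, -6, -21, 37] -> [-37, -4, 39, -8, -14, -29, 29] -> [-44, -11, 32, -15, -21, -36, 22]
  probe: [-28, 31, -37, 39] -> [-36, 23, -45, 31] -> [-43, 16, -52, 24]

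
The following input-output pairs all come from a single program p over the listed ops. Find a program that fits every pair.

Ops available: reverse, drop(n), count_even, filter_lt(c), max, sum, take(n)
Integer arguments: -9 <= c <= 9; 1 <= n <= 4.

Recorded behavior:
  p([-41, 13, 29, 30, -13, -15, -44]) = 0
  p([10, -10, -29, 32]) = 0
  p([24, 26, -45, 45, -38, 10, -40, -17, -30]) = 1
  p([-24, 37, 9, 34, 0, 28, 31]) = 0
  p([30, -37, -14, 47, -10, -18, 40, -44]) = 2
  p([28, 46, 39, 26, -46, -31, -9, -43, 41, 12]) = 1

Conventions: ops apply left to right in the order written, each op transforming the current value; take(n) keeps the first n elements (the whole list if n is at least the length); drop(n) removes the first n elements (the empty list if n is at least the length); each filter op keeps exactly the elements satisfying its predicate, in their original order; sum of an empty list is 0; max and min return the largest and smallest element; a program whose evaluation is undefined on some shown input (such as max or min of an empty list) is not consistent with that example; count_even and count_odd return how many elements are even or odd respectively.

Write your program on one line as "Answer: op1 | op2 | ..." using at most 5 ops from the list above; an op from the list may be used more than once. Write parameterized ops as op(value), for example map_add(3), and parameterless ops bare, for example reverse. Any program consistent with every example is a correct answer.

drop(2) | filter_lt(0) | take(2) | count_even

Check, running the answer program on each example:
  [-41, 13, 29, 30, -13, -15, -44] -> [29, 30, -13, -15, -44] -> [-13, -15, -44] -> [-13, -15] -> 0
  [10, -10, -29, 32] -> [-29, 32] -> [-29] -> [-29] -> 0
  [24, 26, -45, 45, -38, 10, -40, -17, -30] -> [-45, 45, -38, 10, -40, -17, -30] -> [-45, -38, -40, -17, -30] -> [-45, -38] -> 1
  [-24, 37, 9, 34, 0, 28, 31] -> [9, 34, 0, 28, 31] -> [] -> [] -> 0
  [30, -37, -14, 47, -10, -18, 40, -44] -> [-14, 47, -10, -18, 40, -44] -> [-14, -10, -18, -44] -> [-14, -10] -> 2
  [28, 46, 39, 26, -46, -31, -9, -43, 41, 12] -> [39, 26, -46, -31, -9, -43, 41, 12] -> [-46, -31, -9, -43] -> [-46, -31] -> 1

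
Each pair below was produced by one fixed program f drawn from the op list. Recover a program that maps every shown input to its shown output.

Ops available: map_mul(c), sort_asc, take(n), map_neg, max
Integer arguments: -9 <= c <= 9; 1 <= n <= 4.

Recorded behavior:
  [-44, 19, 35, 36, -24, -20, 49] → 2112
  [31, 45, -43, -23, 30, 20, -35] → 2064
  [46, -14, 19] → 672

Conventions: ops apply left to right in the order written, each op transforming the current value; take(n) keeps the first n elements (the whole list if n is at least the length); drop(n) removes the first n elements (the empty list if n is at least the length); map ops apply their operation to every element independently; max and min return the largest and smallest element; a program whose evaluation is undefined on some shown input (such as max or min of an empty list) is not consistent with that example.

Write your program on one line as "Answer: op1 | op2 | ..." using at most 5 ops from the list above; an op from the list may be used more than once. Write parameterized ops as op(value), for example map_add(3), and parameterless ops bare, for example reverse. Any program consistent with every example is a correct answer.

map_mul(6) | take(4) | sort_asc | map_mul(-8) | max

Check, running the answer program on each example:
  [-44, 19, 35, 36, -24, -20, 49] -> [-264, 114, 210, 216, -144, -120, 294] -> [-264, 114, 210, 216] -> [-264, 114, 210, 216] -> [2112, -912, -1680, -1728] -> 2112
  [31, 45, -43, -23, 30, 20, -35] -> [186, 270, -258, -138, 180, 120, -210] -> [186, 270, -258, -138] -> [-258, -138, 186, 270] -> [2064, 1104, -1488, -2160] -> 2064
  [46, -14, 19] -> [276, -84, 114] -> [276, -84, 114] -> [-84, 114, 276] -> [672, -912, -2208] -> 672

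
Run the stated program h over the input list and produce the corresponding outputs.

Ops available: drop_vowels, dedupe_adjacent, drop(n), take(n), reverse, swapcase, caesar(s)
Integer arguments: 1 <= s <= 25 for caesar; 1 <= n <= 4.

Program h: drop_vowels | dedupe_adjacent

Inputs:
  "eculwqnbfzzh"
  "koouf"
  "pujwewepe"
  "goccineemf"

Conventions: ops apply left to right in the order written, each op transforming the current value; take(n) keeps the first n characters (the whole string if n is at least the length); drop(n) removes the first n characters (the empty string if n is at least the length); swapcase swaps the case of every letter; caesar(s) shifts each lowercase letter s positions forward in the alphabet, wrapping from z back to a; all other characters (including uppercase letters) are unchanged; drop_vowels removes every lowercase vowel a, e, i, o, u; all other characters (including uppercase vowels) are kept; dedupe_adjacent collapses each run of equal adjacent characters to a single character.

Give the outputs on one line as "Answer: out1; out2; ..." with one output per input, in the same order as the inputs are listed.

Execution, op by op:
  "eculwqnbfzzh" -> "clwqnbfzzh" -> "clwqnbfzh"
  "koouf" -> "kf" -> "kf"
  "pujwewepe" -> "pjwwp" -> "pjwp"
  "goccineemf" -> "gccnmf" -> "gcnmf"

"clwqnbfzh"; "kf"; "pjwp"; "gcnmf"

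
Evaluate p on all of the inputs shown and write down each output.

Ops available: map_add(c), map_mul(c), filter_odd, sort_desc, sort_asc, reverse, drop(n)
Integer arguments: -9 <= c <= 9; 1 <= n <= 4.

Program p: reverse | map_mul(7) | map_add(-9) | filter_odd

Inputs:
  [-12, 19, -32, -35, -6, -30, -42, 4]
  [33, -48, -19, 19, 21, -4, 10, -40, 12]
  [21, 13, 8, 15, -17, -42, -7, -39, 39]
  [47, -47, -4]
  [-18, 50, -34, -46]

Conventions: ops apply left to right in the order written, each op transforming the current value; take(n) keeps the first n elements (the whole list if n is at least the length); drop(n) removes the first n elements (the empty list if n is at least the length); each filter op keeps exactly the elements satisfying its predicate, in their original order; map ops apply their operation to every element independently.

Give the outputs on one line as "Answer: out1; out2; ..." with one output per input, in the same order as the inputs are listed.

[19, -303, -219, -51, -233, -93]; [75, -289, 61, -37, -345]; [-303, 47]; [-37]; [-331, -247, 341, -135]

Execution, op by op:
  [-12, 19, -32, -35, -6, -30, -42, 4] -> [4, -42, -30, -6, -35, -32, 19, -12] -> [28, -294, -210, -42, -245, -224, 133, -84] -> [19, -303, -219, -51, -254, -233, 124, -93] -> [19, -303, -219, -51, -233, -93]
  [33, -48, -19, 19, 21, -4, 10, -40, 12] -> [12, -40, 10, -4, 21, 19, -19, -48, 33] -> [84, -280, 70, -28, 147, 133, -133, -336, 231] -> [75, -289, 61, -37, 138, 124, -142, -345, 222] -> [75, -289, 61, -37, -345]
  [21, 13, 8, 15, -17, -42, -7, -39, 39] -> [39, -39, -7, -42, -17, 15, 8, 13, 21] -> [273, -273, -49, -294, -119, 105, 56, 91, 147] -> [264, -282, -58, -303, -128, 96, 47, 82, 138] -> [-303, 47]
  [47, -47, -4] -> [-4, -47, 47] -> [-28, -329, 329] -> [-37, -338, 320] -> [-37]
  [-18, 50, -34, -46] -> [-46, -34, 50, -18] -> [-322, -238, 350, -126] -> [-331, -247, 341, -135] -> [-331, -247, 341, -135]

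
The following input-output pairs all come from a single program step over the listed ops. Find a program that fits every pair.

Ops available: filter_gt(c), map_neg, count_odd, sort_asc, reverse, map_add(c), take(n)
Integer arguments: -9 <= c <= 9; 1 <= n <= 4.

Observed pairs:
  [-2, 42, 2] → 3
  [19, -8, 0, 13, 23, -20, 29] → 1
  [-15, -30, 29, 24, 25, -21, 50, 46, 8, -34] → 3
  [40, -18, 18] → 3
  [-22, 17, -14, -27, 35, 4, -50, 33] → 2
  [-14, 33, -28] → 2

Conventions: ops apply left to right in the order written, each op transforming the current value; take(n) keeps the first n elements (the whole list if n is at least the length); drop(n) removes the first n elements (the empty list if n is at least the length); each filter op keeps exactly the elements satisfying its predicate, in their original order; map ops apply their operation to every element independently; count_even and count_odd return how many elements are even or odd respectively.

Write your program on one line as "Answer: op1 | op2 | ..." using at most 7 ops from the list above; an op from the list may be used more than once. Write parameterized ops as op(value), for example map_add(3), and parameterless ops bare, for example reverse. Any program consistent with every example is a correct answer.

map_neg | map_add(1) | reverse | map_add(-6) | take(3) | count_odd

Check, running the answer program on each example:
  [-2, 42, 2] -> [2, -42, -2] -> [3, -41, -1] -> [-1, -41, 3] -> [-7, -47, -3] -> [-7, -47, -3] -> 3
  [19, -8, 0, 13, 23, -20, 29] -> [-19, 8, 0, -13, -23, 20, -29] -> [-18, 9, 1, -12, -22, 21, -28] -> [-28, 21, -22, -12, 1, 9, -18] -> [-34, 15, -28, -18, -5, 3, -24] -> [-34, 15, -28] -> 1
  [-15, -30, 29, 24, 25, -21, 50, 46, 8, -34] -> [15, 30, -29, -24, -25, 21, -50, -46, -8, 34] -> [16, 31, -28, -23, -24, 22, -49, -45, -7, 35] -> [35, -7, -45, -49, 22, -24, -23, -28, 31, 16] -> [29, -13, -51, -55, 16, -30, -29, -34, 25, 10] -> [29, -13, -51] -> 3
  [40, -18, 18] -> [-40, 18, -18] -> [-39, 19, -17] -> [-17, 19, -39] -> [-23, 13, -45] -> [-23, 13, -45] -> 3
  [-22, 17, -14, -27, 35, 4, -50, 33] -> [22, -17, 14, 27, -35, -4, 50, -33] -> [23, -16, 15, 28, -34, -3, 51, -32] -> [-32, 51, -3, -34, 28, 15, -16, 23] -> [-38, 45, -9, -40, 22, 9, -22, 17] -> [-38, 45, -9] -> 2
  [-14, 33, -28] -> [14, -33, 28] -> [15, -32, 29] -> [29, -32, 15] -> [23, -38, 9] -> [23, -38, 9] -> 2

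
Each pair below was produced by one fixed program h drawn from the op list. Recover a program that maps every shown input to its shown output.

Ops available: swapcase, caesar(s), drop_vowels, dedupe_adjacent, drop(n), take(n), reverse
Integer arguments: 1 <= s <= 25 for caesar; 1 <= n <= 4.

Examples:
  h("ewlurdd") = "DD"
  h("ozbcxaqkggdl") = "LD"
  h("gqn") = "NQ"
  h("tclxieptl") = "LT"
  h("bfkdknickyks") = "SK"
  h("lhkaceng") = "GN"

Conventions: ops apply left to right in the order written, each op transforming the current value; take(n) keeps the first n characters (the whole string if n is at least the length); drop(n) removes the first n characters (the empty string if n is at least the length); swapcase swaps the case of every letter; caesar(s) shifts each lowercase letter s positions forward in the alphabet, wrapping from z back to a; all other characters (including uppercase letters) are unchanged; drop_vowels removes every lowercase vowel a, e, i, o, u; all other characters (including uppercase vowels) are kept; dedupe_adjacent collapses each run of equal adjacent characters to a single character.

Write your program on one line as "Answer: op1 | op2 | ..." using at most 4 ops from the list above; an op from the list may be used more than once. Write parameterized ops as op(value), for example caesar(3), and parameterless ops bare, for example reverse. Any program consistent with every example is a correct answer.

reverse | drop_vowels | swapcase | take(2)

Check, running the answer program on each example:
  "ewlurdd" -> "ddrulwe" -> "ddrlw" -> "DDRLW" -> "DD"
  "ozbcxaqkggdl" -> "ldggkqaxcbzo" -> "ldggkqxcbz" -> "LDGGKQXCBZ" -> "LD"
  "gqn" -> "nqg" -> "nqg" -> "NQG" -> "NQ"
  "tclxieptl" -> "ltpeixlct" -> "ltpxlct" -> "LTPXLCT" -> "LT"
  "bfkdknickyks" -> "skykcinkdkfb" -> "skykcnkdkfb" -> "SKYKCNKDKFB" -> "SK"
  "lhkaceng" -> "gnecakhl" -> "gnckhl" -> "GNCKHL" -> "GN"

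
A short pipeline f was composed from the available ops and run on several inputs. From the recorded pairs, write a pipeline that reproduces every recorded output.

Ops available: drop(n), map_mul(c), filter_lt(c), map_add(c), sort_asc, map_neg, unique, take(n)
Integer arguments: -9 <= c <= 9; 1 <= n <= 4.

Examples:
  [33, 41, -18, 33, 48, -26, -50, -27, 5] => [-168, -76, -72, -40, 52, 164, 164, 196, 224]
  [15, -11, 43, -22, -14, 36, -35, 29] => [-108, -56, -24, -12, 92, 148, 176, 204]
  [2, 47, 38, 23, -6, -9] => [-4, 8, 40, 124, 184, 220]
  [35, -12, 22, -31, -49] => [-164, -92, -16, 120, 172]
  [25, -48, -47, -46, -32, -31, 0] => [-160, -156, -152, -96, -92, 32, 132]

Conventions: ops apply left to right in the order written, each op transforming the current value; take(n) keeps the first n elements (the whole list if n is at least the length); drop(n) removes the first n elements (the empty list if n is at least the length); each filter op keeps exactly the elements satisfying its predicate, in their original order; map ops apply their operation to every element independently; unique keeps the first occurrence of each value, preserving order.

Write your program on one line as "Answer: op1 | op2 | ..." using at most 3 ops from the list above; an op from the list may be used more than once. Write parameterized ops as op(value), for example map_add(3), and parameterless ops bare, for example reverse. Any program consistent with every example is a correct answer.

map_add(8) | sort_asc | map_mul(4)

Check, running the answer program on each example:
  [33, 41, -18, 33, 48, -26, -50, -27, 5] -> [41, 49, -10, 41, 56, -18, -42, -19, 13] -> [-42, -19, -18, -10, 13, 41, 41, 49, 56] -> [-168, -76, -72, -40, 52, 164, 164, 196, 224]
  [15, -11, 43, -22, -14, 36, -35, 29] -> [23, -3, 51, -14, -6, 44, -27, 37] -> [-27, -14, -6, -3, 23, 37, 44, 51] -> [-108, -56, -24, -12, 92, 148, 176, 204]
  [2, 47, 38, 23, -6, -9] -> [10, 55, 46, 31, 2, -1] -> [-1, 2, 10, 31, 46, 55] -> [-4, 8, 40, 124, 184, 220]
  [35, -12, 22, -31, -49] -> [43, -4, 30, -23, -41] -> [-41, -23, -4, 30, 43] -> [-164, -92, -16, 120, 172]
  [25, -48, -47, -46, -32, -31, 0] -> [33, -40, -39, -38, -24, -23, 8] -> [-40, -39, -38, -24, -23, 8, 33] -> [-160, -156, -152, -96, -92, 32, 132]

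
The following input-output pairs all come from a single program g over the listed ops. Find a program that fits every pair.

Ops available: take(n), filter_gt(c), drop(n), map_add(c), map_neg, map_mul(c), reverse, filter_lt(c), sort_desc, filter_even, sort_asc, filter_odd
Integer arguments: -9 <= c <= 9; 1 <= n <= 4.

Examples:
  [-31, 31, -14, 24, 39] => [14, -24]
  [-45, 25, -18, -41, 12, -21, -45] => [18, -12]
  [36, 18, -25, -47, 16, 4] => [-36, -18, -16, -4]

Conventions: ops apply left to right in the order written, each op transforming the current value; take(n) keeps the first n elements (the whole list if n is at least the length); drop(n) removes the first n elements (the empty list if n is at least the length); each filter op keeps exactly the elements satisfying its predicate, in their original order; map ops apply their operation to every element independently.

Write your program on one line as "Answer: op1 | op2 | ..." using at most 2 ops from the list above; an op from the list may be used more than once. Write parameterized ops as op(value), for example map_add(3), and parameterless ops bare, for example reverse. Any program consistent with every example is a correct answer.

filter_even | map_neg

Check, running the answer program on each example:
  [-31, 31, -14, 24, 39] -> [-14, 24] -> [14, -24]
  [-45, 25, -18, -41, 12, -21, -45] -> [-18, 12] -> [18, -12]
  [36, 18, -25, -47, 16, 4] -> [36, 18, 16, 4] -> [-36, -18, -16, -4]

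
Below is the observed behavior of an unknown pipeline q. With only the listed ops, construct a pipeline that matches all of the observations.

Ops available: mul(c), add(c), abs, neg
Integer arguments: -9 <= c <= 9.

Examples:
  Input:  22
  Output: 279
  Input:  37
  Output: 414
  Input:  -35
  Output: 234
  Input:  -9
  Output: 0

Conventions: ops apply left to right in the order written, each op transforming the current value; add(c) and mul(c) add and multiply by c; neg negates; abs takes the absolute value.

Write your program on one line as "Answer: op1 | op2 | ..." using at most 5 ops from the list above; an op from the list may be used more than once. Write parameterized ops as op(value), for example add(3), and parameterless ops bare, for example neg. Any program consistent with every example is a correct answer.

add(9) | neg | mul(9) | neg | abs

Check, running the answer program on each example:
  22 -> 31 -> -31 -> -279 -> 279 -> 279
  37 -> 46 -> -46 -> -414 -> 414 -> 414
  -35 -> -26 -> 26 -> 234 -> -234 -> 234
  -9 -> 0 -> 0 -> 0 -> 0 -> 0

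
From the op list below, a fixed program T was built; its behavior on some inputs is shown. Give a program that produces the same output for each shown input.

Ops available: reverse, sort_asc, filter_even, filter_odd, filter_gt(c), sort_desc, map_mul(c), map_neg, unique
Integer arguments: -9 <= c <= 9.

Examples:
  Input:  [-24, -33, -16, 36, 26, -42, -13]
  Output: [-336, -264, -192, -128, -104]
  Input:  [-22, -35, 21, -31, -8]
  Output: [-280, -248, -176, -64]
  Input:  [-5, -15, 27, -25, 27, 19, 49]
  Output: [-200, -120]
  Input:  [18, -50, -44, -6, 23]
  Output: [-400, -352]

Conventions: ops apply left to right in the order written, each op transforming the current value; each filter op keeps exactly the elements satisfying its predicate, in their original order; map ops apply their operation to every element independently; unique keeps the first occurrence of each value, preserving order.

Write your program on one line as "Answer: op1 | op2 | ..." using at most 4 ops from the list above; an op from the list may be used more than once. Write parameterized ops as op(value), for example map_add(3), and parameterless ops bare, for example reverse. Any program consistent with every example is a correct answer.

map_neg | filter_gt(6) | map_mul(-8) | sort_asc

Check, running the answer program on each example:
  [-24, -33, -16, 36, 26, -42, -13] -> [24, 33, 16, -36, -26, 42, 13] -> [24, 33, 16, 42, 13] -> [-192, -264, -128, -336, -104] -> [-336, -264, -192, -128, -104]
  [-22, -35, 21, -31, -8] -> [22, 35, -21, 31, 8] -> [22, 35, 31, 8] -> [-176, -280, -248, -64] -> [-280, -248, -176, -64]
  [-5, -15, 27, -25, 27, 19, 49] -> [5, 15, -27, 25, -27, -19, -49] -> [15, 25] -> [-120, -200] -> [-200, -120]
  [18, -50, -44, -6, 23] -> [-18, 50, 44, 6, -23] -> [50, 44] -> [-400, -352] -> [-400, -352]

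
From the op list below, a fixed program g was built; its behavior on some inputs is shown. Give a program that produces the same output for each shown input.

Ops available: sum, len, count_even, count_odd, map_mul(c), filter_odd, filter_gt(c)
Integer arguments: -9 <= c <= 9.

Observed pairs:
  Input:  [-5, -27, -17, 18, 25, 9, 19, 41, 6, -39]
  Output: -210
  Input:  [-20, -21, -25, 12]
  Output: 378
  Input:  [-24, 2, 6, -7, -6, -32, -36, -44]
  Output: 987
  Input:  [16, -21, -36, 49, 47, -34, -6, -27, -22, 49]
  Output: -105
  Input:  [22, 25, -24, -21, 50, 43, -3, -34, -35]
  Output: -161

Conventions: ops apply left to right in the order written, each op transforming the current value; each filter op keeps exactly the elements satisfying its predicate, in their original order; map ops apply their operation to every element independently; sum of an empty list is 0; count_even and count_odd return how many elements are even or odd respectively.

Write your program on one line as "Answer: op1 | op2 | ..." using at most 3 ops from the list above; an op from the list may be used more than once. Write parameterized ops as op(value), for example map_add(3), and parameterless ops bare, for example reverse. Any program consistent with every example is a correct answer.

map_mul(-7) | sum

Check, running the answer program on each example:
  [-5, -27, -17, 18, 25, 9, 19, 41, 6, -39] -> [35, 189, 119, -126, -175, -63, -133, -287, -42, 273] -> -210
  [-20, -21, -25, 12] -> [140, 147, 175, -84] -> 378
  [-24, 2, 6, -7, -6, -32, -36, -44] -> [168, -14, -42, 49, 42, 224, 252, 308] -> 987
  [16, -21, -36, 49, 47, -34, -6, -27, -22, 49] -> [-112, 147, 252, -343, -329, 238, 42, 189, 154, -343] -> -105
  [22, 25, -24, -21, 50, 43, -3, -34, -35] -> [-154, -175, 168, 147, -350, -301, 21, 238, 245] -> -161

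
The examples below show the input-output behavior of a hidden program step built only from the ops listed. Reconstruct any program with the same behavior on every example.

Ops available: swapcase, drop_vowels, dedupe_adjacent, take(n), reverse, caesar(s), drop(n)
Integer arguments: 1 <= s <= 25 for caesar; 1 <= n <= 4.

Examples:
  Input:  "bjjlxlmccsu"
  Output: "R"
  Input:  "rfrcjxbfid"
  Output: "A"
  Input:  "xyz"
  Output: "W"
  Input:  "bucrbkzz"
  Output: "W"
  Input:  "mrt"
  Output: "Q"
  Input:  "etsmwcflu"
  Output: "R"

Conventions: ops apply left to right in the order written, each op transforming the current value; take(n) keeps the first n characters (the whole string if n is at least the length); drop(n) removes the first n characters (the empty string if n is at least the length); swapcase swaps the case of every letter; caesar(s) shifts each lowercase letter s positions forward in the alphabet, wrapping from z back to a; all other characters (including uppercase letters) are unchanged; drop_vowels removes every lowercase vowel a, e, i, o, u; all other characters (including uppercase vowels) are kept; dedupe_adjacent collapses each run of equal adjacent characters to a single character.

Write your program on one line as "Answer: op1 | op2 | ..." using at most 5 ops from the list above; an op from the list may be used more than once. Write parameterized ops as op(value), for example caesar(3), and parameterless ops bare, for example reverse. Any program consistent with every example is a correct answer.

caesar(23) | swapcase | reverse | take(1)

Check, running the answer program on each example:
  "bjjlxlmccsu" -> "yggiuijzzpr" -> "YGGIUIJZZPR" -> "RPZZJIUIGGY" -> "R"
  "rfrcjxbfid" -> "ocozguycfa" -> "OCOZGUYCFA" -> "AFCYUGZOCO" -> "A"
  "xyz" -> "uvw" -> "UVW" -> "WVU" -> "W"
  "bucrbkzz" -> "yrzoyhww" -> "YRZOYHWW" -> "WWHYOZRY" -> "W"
  "mrt" -> "joq" -> "JOQ" -> "QOJ" -> "Q"
  "etsmwcflu" -> "bqpjtzcir" -> "BQPJTZCIR" -> "RICZTJPQB" -> "R"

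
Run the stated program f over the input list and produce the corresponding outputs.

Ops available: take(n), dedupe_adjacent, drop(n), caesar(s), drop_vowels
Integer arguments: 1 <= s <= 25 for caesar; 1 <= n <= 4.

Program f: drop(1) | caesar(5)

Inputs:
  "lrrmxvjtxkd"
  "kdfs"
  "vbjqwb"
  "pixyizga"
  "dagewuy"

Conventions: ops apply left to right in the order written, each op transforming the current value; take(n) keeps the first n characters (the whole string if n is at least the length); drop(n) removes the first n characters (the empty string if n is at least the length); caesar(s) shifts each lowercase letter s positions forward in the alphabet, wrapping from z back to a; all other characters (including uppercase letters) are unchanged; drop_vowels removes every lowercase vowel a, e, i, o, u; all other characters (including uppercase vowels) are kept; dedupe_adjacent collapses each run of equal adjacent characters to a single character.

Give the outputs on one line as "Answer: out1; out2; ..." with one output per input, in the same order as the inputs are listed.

"wwrcaoycpi"; "ikx"; "govbg"; "ncdnelf"; "fljbzd"

Execution, op by op:
  "lrrmxvjtxkd" -> "rrmxvjtxkd" -> "wwrcaoycpi"
  "kdfs" -> "dfs" -> "ikx"
  "vbjqwb" -> "bjqwb" -> "govbg"
  "pixyizga" -> "ixyizga" -> "ncdnelf"
  "dagewuy" -> "agewuy" -> "fljbzd"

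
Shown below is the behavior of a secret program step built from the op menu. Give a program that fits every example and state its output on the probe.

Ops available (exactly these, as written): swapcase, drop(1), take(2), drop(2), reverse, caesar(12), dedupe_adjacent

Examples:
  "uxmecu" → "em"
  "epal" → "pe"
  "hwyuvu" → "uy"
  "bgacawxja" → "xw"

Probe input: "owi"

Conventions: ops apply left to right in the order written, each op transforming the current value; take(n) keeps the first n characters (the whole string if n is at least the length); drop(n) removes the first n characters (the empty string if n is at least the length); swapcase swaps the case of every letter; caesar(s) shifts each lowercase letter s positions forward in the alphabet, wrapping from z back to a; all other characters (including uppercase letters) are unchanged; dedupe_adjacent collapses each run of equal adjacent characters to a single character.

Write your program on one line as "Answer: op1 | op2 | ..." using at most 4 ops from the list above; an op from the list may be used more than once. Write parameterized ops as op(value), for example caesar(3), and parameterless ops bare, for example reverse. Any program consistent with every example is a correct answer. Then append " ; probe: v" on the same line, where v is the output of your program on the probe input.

reverse | drop(2) | take(2) ; probe: "o"

Check, running the answer program on each example:
  "uxmecu" -> "ucemxu" -> "emxu" -> "em"
  "epal" -> "lape" -> "pe" -> "pe"
  "hwyuvu" -> "uvuywh" -> "uywh" -> "uy"
  "bgacawxja" -> "ajxwacagb" -> "xwacagb" -> "xw"
  probe: "owi" -> "iwo" -> "o" -> "o"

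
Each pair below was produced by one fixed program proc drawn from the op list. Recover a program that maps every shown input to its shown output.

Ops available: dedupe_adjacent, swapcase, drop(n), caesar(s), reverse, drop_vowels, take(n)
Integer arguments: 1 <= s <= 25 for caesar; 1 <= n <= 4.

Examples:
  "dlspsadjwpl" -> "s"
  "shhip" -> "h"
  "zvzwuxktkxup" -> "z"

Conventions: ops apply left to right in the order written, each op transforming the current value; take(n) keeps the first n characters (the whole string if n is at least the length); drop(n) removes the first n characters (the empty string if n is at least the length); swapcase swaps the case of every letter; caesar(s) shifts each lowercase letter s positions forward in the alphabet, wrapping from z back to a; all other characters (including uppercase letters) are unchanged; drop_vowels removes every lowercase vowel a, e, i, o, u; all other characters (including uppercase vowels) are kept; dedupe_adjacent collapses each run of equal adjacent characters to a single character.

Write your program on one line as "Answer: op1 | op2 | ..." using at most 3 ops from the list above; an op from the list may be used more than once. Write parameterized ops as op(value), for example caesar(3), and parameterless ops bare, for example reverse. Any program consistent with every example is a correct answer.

drop(2) | take(1)

Check, running the answer program on each example:
  "dlspsadjwpl" -> "spsadjwpl" -> "s"
  "shhip" -> "hip" -> "h"
  "zvzwuxktkxup" -> "zwuxktkxup" -> "z"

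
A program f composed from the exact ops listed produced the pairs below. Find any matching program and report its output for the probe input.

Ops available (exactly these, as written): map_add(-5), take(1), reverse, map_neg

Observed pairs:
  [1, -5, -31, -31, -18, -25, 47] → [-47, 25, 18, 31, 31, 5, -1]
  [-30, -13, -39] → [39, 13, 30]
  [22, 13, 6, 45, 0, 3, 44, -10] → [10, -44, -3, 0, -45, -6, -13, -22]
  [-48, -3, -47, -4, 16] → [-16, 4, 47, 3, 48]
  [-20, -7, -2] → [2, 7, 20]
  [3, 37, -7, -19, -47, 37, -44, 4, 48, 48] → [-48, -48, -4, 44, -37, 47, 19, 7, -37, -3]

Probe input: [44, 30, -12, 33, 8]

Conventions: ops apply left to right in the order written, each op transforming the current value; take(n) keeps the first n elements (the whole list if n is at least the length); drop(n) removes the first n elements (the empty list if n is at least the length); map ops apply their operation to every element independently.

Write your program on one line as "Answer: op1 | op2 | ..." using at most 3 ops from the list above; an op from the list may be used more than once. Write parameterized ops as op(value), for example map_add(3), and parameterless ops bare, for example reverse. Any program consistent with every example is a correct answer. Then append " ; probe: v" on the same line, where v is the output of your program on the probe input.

map_neg | reverse ; probe: [-8, -33, 12, -30, -44]

Check, running the answer program on each example:
  [1, -5, -31, -31, -18, -25, 47] -> [-1, 5, 31, 31, 18, 25, -47] -> [-47, 25, 18, 31, 31, 5, -1]
  [-30, -13, -39] -> [30, 13, 39] -> [39, 13, 30]
  [22, 13, 6, 45, 0, 3, 44, -10] -> [-22, -13, -6, -45, 0, -3, -44, 10] -> [10, -44, -3, 0, -45, -6, -13, -22]
  [-48, -3, -47, -4, 16] -> [48, 3, 47, 4, -16] -> [-16, 4, 47, 3, 48]
  [-20, -7, -2] -> [20, 7, 2] -> [2, 7, 20]
  [3, 37, -7, -19, -47, 37, -44, 4, 48, 48] -> [-3, -37, 7, 19, 47, -37, 44, -4, -48, -48] -> [-48, -48, -4, 44, -37, 47, 19, 7, -37, -3]
  probe: [44, 30, -12, 33, 8] -> [-44, -30, 12, -33, -8] -> [-8, -33, 12, -30, -44]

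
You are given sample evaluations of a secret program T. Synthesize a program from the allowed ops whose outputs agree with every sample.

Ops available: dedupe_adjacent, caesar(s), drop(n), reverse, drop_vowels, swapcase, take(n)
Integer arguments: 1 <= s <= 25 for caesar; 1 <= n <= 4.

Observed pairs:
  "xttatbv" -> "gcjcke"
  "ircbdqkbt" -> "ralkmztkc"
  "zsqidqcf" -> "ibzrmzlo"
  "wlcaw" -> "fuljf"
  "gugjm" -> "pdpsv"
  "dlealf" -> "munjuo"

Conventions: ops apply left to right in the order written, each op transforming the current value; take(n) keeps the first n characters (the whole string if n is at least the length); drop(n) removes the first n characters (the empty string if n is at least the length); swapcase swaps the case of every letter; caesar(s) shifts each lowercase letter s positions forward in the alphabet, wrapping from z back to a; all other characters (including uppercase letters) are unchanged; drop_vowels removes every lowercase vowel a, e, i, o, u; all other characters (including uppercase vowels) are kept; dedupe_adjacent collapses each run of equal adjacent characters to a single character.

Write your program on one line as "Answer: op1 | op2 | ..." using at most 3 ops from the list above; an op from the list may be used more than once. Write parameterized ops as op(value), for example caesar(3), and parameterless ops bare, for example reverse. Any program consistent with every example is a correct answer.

dedupe_adjacent | caesar(9)

Check, running the answer program on each example:
  "xttatbv" -> "xtatbv" -> "gcjcke"
  "ircbdqkbt" -> "ircbdqkbt" -> "ralkmztkc"
  "zsqidqcf" -> "zsqidqcf" -> "ibzrmzlo"
  "wlcaw" -> "wlcaw" -> "fuljf"
  "gugjm" -> "gugjm" -> "pdpsv"
  "dlealf" -> "dlealf" -> "munjuo"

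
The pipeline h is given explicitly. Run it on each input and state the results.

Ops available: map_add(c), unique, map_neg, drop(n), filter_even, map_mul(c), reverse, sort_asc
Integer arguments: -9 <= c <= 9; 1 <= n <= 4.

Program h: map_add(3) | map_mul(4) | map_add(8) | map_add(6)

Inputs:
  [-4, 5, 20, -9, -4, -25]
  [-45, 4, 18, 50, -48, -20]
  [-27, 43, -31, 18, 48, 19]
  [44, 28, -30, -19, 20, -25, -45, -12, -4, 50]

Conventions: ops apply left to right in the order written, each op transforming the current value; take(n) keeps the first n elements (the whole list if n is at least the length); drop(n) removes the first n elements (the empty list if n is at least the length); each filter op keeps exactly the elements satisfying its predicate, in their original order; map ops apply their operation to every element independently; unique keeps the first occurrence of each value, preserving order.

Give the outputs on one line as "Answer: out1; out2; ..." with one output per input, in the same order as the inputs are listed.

[10, 46, 106, -10, 10, -74]; [-154, 42, 98, 226, -166, -54]; [-82, 198, -98, 98, 218, 102]; [202, 138, -94, -50, 106, -74, -154, -22, 10, 226]

Execution, op by op:
  [-4, 5, 20, -9, -4, -25] -> [-1, 8, 23, -6, -1, -22] -> [-4, 32, 92, -24, -4, -88] -> [4, 40, 100, -16, 4, -80] -> [10, 46, 106, -10, 10, -74]
  [-45, 4, 18, 50, -48, -20] -> [-42, 7, 21, 53, -45, -17] -> [-168, 28, 84, 212, -180, -68] -> [-160, 36, 92, 220, -172, -60] -> [-154, 42, 98, 226, -166, -54]
  [-27, 43, -31, 18, 48, 19] -> [-24, 46, -28, 21, 51, 22] -> [-96, 184, -112, 84, 204, 88] -> [-88, 192, -104, 92, 212, 96] -> [-82, 198, -98, 98, 218, 102]
  [44, 28, -30, -19, 20, -25, -45, -12, -4, 50] -> [47, 31, -27, -16, 23, -22, -42, -9, -1, 53] -> [188, 124, -108, -64, 92, -88, -168, -36, -4, 212] -> [196, 132, -100, -56, 100, -80, -160, -28, 4, 220] -> [202, 138, -94, -50, 106, -74, -154, -22, 10, 226]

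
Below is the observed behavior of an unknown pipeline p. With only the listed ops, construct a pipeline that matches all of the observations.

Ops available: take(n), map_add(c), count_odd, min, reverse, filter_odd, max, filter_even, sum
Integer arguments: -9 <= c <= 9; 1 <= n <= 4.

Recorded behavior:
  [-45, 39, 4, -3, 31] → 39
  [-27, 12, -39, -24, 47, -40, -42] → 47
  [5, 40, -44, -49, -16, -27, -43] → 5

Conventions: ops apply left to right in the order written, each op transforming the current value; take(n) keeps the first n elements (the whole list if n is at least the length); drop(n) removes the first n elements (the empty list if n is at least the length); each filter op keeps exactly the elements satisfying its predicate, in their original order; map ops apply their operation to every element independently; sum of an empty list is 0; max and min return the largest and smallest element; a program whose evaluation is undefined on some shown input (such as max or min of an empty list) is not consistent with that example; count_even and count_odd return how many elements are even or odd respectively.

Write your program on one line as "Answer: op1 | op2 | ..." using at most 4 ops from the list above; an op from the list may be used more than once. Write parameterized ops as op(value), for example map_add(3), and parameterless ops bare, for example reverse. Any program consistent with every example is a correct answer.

filter_odd | reverse | max

Check, running the answer program on each example:
  [-45, 39, 4, -3, 31] -> [-45, 39, -3, 31] -> [31, -3, 39, -45] -> 39
  [-27, 12, -39, -24, 47, -40, -42] -> [-27, -39, 47] -> [47, -39, -27] -> 47
  [5, 40, -44, -49, -16, -27, -43] -> [5, -49, -27, -43] -> [-43, -27, -49, 5] -> 5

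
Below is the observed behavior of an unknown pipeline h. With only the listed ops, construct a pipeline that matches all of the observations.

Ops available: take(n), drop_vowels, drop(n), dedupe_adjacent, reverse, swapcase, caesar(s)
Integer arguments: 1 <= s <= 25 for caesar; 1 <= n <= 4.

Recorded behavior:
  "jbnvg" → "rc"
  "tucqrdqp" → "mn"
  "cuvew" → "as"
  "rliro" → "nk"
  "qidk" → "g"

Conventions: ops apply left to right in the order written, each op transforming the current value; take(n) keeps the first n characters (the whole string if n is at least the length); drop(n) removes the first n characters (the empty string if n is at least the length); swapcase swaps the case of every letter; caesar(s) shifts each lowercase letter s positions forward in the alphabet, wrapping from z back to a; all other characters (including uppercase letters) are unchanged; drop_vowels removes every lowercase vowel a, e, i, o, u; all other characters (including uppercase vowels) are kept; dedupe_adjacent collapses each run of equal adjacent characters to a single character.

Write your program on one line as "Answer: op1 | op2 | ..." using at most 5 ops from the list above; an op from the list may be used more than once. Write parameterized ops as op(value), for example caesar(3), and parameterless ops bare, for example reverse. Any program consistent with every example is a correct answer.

caesar(14) | drop(1) | caesar(8) | drop(2) | take(2)

Check, running the answer program on each example:
  "jbnvg" -> "xpbju" -> "pbju" -> "xjrc" -> "rc" -> "rc"
  "tucqrdqp" -> "hiqefred" -> "iqefred" -> "qymnzml" -> "mnzml" -> "mn"
  "cuvew" -> "qijsk" -> "ijsk" -> "qras" -> "as" -> "as"
  "rliro" -> "fzwfc" -> "zwfc" -> "henk" -> "nk" -> "nk"
  "qidk" -> "ewry" -> "wry" -> "ezg" -> "g" -> "g"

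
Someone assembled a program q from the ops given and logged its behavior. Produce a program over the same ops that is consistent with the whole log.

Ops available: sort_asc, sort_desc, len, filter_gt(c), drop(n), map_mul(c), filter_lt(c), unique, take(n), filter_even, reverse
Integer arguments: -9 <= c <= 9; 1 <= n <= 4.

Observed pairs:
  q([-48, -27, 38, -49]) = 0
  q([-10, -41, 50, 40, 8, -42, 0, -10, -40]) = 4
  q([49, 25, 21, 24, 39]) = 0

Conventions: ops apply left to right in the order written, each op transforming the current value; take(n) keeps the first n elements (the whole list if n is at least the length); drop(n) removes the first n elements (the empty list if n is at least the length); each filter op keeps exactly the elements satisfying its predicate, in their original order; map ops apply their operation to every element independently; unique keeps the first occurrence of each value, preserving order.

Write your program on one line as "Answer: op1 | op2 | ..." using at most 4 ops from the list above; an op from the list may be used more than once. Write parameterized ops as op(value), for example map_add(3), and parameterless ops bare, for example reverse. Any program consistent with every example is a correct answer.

reverse | drop(2) | drop(3) | len

Check, running the answer program on each example:
  [-48, -27, 38, -49] -> [-49, 38, -27, -48] -> [-27, -48] -> [] -> 0
  [-10, -41, 50, 40, 8, -42, 0, -10, -40] -> [-40, -10, 0, -42, 8, 40, 50, -41, -10] -> [0, -42, 8, 40, 50, -41, -10] -> [40, 50, -41, -10] -> 4
  [49, 25, 21, 24, 39] -> [39, 24, 21, 25, 49] -> [21, 25, 49] -> [] -> 0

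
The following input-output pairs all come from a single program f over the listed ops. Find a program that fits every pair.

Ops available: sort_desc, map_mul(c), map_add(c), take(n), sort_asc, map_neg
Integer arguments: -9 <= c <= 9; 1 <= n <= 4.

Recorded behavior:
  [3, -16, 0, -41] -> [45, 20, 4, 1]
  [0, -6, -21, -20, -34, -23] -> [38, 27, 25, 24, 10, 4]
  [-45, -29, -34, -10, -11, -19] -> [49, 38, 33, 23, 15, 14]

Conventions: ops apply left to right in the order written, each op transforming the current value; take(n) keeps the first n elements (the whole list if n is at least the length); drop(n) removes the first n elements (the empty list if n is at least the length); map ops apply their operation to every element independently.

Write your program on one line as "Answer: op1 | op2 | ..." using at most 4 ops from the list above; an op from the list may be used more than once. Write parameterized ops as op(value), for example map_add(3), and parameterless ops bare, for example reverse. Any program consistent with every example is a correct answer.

map_add(-4) | map_neg | sort_desc

Check, running the answer program on each example:
  [3, -16, 0, -41] -> [-1, -20, -4, -45] -> [1, 20, 4, 45] -> [45, 20, 4, 1]
  [0, -6, -21, -20, -34, -23] -> [-4, -10, -25, -24, -38, -27] -> [4, 10, 25, 24, 38, 27] -> [38, 27, 25, 24, 10, 4]
  [-45, -29, -34, -10, -11, -19] -> [-49, -33, -38, -14, -15, -23] -> [49, 33, 38, 14, 15, 23] -> [49, 38, 33, 23, 15, 14]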